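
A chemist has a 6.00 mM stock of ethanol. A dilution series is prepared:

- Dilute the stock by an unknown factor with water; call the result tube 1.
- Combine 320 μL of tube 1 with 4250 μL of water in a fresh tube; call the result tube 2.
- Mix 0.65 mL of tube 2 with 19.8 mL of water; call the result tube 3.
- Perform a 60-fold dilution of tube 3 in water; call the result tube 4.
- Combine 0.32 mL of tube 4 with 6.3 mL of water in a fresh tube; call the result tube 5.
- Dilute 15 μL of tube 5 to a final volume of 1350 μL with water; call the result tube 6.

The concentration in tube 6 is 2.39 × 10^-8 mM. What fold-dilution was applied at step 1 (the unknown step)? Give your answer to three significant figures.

Step 1: unknown factor x
Step 2: 320 μL + 4250 μL = 4570 μL total → factor 4570/320 = 14.281
Step 3: 0.65 mL + 19.8 mL = 20.45 mL total → factor 20.45/0.65 = 31.462
Step 4: 60-fold → factor 60
Step 5: 0.32 mL + 6.3 mL = 6.62 mL total → factor 6.62/0.32 = 20.688
Step 6: 15 μL brought to 1350 μL → factor 1350/15 = 90
Product of known-step factors = 5.0194 × 10^7
Overall factor = 6.00 mM / (2.39 × 10^-8 mM) = 2.5105 × 10^8
x = 2.5105 × 10^8 / 5.0194 × 10^7 = 5.00

5.00-fold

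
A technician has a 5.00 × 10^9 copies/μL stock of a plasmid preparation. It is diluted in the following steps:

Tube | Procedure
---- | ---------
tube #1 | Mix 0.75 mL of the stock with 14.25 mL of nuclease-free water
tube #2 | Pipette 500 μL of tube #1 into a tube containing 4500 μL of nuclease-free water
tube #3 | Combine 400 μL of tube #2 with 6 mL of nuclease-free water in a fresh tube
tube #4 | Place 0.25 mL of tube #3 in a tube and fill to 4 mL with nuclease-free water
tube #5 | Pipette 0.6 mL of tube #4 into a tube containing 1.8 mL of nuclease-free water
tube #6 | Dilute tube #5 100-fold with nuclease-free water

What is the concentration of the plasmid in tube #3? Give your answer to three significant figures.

Step 1: 0.75 mL + 14.25 mL = 15 mL total → factor 15/0.75 = 20
Step 2: 500 μL + 4500 μL = 5000 μL total → factor 5000/500 = 10
Step 3: 400 μL + 6 mL = 6400 μL total → factor 6400/400 = 16
Dilution factor through tube #3 = 20 × 10 × 16 = 3200
[tube #3] = 5.00 × 10^9 copies/μL / 3200 = 1.56 × 10^6 copies/μL

1.56 × 10^6 copies/μL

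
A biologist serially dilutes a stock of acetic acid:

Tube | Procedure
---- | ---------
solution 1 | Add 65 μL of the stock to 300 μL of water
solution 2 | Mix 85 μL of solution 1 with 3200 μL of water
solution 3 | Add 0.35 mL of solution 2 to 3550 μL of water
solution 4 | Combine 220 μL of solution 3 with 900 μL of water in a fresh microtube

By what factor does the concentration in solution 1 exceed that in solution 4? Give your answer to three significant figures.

2.19 × 10^3

Step 1: 65 μL + 300 μL = 365 μL total → factor 365/65 = 5.6154
Step 2: 85 μL + 3200 μL = 3285 μL total → factor 3285/85 = 38.647
Step 3: 0.35 mL + 3550 μL = 3.9 mL total → factor 3.9/0.35 = 11.143
Step 4: 220 μL + 900 μL = 1120 μL total → factor 1120/220 = 5.0909
Dilution factor to solution 1 = 5.6154; to solution 4 = 12311
[solution 1]/[solution 4] = (factor to solution 4)/(factor to solution 1) = 12311/5.6154 = 2.19 × 10^3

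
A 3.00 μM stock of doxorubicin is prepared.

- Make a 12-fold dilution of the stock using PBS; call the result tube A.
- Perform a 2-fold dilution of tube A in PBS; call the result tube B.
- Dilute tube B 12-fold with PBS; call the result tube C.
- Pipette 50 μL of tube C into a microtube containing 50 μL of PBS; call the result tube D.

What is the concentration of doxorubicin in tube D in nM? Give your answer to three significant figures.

5.21 nM

Step 1: 12-fold → factor 12
Step 2: 2-fold → factor 2
Step 3: 12-fold → factor 12
Step 4: 50 μL + 50 μL = 100 μL total → factor 100/50 = 2
Overall dilution factor = 12 × 2 × 12 × 2 = 576
Final = 3.00 μM / 576 = 0.005208 μM = 5.21 nM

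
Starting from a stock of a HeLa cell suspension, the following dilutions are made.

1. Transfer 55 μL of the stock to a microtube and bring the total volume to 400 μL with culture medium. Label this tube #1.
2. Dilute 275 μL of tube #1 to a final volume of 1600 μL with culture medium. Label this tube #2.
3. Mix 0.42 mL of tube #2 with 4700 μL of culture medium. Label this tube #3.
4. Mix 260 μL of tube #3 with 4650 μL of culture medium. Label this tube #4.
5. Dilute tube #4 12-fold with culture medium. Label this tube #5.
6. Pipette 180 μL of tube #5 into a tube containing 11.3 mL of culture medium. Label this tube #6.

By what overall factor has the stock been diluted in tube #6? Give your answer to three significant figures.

7.46 × 10^6

Step 1: 55 μL brought to 400 μL → factor 400/55 = 7.2727
Step 2: 275 μL brought to 1600 μL → factor 1600/275 = 5.8182
Step 3: 0.42 mL + 4700 μL = 5.12 mL total → factor 5.12/0.42 = 12.19
Step 4: 260 μL + 4650 μL = 4910 μL total → factor 4910/260 = 18.885
Step 5: 12-fold → factor 12
Step 6: 180 μL + 11.3 mL = 11480 μL total → factor 11480/180 = 63.778
Overall dilution factor = 7.2727 × 5.8182 × 12.19 × 18.885 × 12 × 63.778 = 7.4553 × 10^6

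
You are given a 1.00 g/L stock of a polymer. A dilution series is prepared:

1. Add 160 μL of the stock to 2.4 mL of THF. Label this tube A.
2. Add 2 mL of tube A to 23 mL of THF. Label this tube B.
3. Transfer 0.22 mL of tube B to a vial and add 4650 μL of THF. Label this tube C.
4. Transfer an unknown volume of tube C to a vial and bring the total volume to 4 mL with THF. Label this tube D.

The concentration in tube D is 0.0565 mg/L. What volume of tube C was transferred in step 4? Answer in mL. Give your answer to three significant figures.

1.00 mL

Step 1: 160 μL + 2.4 mL = 2560 μL total → factor 2560/160 = 16
Step 2: 2 mL + 23 mL = 25 mL total → factor 25/2 = 12.5
Step 3: 0.22 mL + 4650 μL = 4.87 mL total → factor 4.87/0.22 = 22.136
Step 4: v brought to 4 mL → factor = 4 mL/v
Product of known-step factors = 4427.3
Overall factor = 1.00 g/L / (0.0565 mg/L) = 17699
Step-4 factor = 17699 / 4427.3 = 3.9977
v = 4 mL / 3.9977 = 1.00 mL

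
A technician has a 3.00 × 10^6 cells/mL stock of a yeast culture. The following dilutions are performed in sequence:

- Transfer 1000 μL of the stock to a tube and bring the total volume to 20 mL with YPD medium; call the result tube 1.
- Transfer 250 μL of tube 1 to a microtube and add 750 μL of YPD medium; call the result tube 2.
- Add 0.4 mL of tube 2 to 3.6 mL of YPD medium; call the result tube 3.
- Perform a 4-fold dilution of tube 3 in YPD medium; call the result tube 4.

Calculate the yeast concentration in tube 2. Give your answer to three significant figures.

Step 1: 1000 μL brought to 20 mL → factor 20000/1000 = 20
Step 2: 250 μL + 750 μL = 1000 μL total → factor 1000/250 = 4
Dilution factor through tube 2 = 20 × 4 = 80
[tube 2] = 3.00 × 10^6 cells/mL / 80 = 3.75 × 10^4 cells/mL

3.75 × 10^4 cells/mL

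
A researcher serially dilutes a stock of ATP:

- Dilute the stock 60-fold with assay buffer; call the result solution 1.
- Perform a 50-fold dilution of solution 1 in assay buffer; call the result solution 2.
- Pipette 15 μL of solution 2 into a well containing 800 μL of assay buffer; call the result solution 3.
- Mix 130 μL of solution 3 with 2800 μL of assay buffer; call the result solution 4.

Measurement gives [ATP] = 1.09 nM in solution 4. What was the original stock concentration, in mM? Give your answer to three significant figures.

Step 1: 60-fold → factor 60
Step 2: 50-fold → factor 50
Step 3: 15 μL + 800 μL = 815 μL total → factor 815/15 = 54.333
Step 4: 130 μL + 2800 μL = 2930 μL total → factor 2930/130 = 22.538
Overall dilution factor = 60 × 50 × 54.333 × 22.538 = 3.6738 × 10^6
Stock = 1.09 nM × 3.6738 × 10^6 = 4.004 × 10^6 nM = 4.00 mM

4.00 mM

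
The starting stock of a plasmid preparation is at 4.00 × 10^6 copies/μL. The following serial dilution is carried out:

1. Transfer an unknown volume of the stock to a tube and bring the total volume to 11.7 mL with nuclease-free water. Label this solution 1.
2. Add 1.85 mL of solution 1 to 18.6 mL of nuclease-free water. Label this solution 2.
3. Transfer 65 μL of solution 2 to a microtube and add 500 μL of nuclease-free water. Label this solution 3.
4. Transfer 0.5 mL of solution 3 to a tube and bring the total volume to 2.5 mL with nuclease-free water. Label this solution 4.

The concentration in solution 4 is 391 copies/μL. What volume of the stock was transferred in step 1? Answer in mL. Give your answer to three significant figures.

0.549 mL

Step 1: v brought to 11.7 mL → factor = 11.7 mL/v
Step 2: 1.85 mL + 18.6 mL = 20.45 mL total → factor 20.45/1.85 = 11.054
Step 3: 65 μL + 500 μL = 565 μL total → factor 565/65 = 8.6923
Step 4: 0.5 mL brought to 2.5 mL → factor 2.5/0.5 = 5
Product of known-step factors = 480.43
Overall factor = 4.00 × 10^6 copies/μL / (391 copies/μL) = 10230
Step-1 factor = 10230 / 480.43 = 21.294
v = 11.7 mL / 21.294 = 0.549 mL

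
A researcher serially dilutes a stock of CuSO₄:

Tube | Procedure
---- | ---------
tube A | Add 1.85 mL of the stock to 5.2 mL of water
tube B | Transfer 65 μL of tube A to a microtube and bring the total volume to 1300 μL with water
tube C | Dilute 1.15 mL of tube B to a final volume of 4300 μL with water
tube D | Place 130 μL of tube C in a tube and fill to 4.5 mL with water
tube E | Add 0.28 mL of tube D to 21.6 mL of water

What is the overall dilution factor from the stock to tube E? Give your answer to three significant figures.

7.71 × 10^5

Step 1: 1.85 mL + 5.2 mL = 7.05 mL total → factor 7.05/1.85 = 3.8108
Step 2: 65 μL brought to 1300 μL → factor 1300/65 = 20
Step 3: 1.15 mL brought to 4300 μL → factor 4.3/1.15 = 3.7391
Step 4: 130 μL brought to 4.5 mL → factor 4500/130 = 34.615
Step 5: 0.28 mL + 21.6 mL = 21.88 mL total → factor 21.88/0.28 = 78.143
Overall dilution factor = 3.8108 × 20 × 3.7391 × 34.615 × 78.143 = 7.7086 × 10^5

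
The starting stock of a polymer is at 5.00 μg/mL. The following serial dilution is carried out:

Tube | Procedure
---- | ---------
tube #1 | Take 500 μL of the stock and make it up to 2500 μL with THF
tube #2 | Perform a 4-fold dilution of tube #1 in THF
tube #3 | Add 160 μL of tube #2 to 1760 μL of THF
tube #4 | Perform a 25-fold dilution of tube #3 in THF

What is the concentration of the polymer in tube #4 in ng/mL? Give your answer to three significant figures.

Step 1: 500 μL brought to 2500 μL → factor 2500/500 = 5
Step 2: 4-fold → factor 4
Step 3: 160 μL + 1760 μL = 1920 μL total → factor 1920/160 = 12
Step 4: 25-fold → factor 25
Overall dilution factor = 5 × 4 × 12 × 25 = 6000
Final = 5.00 μg/mL / 6000 = 0.0008333 μg/mL = 0.833 ng/mL

0.833 ng/mL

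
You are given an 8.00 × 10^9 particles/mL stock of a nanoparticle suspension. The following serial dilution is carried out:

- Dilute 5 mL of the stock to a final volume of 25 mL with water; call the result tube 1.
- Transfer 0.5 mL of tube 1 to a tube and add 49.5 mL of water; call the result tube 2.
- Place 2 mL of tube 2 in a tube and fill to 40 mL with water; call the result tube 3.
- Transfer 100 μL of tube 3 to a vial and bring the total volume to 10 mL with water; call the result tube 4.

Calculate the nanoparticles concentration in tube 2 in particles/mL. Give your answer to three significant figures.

1.60 × 10^7 particles/mL

Step 1: 5 mL brought to 25 mL → factor 25/5 = 5
Step 2: 0.5 mL + 49.5 mL = 50 mL total → factor 50/0.5 = 100
Dilution factor through tube 2 = 5 × 100 = 500
[tube 2] = 8.00 × 10^9 particles/mL / 500 = 1.60 × 10^7 particles/mL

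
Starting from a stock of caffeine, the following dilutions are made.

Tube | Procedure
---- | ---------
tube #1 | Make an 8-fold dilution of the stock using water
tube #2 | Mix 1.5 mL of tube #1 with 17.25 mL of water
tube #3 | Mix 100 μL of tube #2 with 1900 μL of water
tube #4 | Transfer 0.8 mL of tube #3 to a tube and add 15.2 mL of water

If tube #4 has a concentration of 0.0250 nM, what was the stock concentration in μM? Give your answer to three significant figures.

1.00 μM

Step 1: 8-fold → factor 8
Step 2: 1.5 mL + 17.25 mL = 18.75 mL total → factor 18.75/1.5 = 12.5
Step 3: 100 μL + 1900 μL = 2000 μL total → factor 2000/100 = 20
Step 4: 0.8 mL + 15.2 mL = 16 mL total → factor 16/0.8 = 20
Overall dilution factor = 8 × 12.5 × 20 × 20 = 40000
Stock = 0.0250 nM × 40000 = 1000 nM = 1.00 μM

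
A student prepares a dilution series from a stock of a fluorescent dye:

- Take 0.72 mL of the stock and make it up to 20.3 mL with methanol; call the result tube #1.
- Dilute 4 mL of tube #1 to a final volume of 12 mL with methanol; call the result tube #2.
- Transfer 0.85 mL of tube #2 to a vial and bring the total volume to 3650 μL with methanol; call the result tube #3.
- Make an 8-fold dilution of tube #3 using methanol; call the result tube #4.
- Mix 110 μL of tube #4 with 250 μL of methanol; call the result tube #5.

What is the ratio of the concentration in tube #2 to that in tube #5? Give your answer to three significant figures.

Step 1: 0.72 mL brought to 20.3 mL → factor 20.3/0.72 = 28.194
Step 2: 4 mL brought to 12 mL → factor 12/4 = 3
Step 3: 0.85 mL brought to 3650 μL → factor 3.65/0.85 = 4.2941
Step 4: 8-fold → factor 8
Step 5: 110 μL + 250 μL = 360 μL total → factor 360/110 = 3.2727
Dilution factor to tube #2 = 84.583; to tube #5 = 9509.5
[tube #2]/[tube #5] = (factor to tube #5)/(factor to tube #2) = 9509.5/84.583 = 112

112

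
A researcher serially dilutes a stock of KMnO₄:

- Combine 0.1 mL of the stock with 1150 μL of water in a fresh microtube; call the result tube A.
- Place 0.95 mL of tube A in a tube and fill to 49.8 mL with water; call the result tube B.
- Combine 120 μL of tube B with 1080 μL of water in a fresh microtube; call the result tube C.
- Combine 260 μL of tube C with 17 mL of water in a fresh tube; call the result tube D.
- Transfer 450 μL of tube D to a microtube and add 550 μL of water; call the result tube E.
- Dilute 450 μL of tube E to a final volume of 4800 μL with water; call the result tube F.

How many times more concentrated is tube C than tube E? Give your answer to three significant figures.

148

Step 1: 0.1 mL + 1150 μL = 1.25 mL total → factor 1.25/0.1 = 12.5
Step 2: 0.95 mL brought to 49.8 mL → factor 49.8/0.95 = 52.421
Step 3: 120 μL + 1080 μL = 1200 μL total → factor 1200/120 = 10
Step 4: 260 μL + 17 mL = 17260 μL total → factor 17260/260 = 66.385
Step 5: 450 μL + 550 μL = 1000 μL total → factor 1000/450 = 2.2222
Dilution factor to tube C = 6552.6; to tube E = 9.6665 × 10^5
[tube C]/[tube E] = (factor to tube E)/(factor to tube C) = 9.6665 × 10^5/6552.6 = 148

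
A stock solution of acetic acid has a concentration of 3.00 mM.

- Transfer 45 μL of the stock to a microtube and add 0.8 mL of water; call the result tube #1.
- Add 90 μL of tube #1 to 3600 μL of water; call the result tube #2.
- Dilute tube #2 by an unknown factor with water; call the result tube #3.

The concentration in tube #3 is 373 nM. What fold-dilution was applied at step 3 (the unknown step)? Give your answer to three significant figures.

Step 1: 45 μL + 0.8 mL = 845 μL total → factor 845/45 = 18.778
Step 2: 90 μL + 3600 μL = 3690 μL total → factor 3690/90 = 41
Step 3: unknown factor x
Product of known-step factors = 769.89
Overall factor = 3.00 mM / (373 nM) = 8042.9
x = 8042.9 / 769.89 = 10.4

10.4-fold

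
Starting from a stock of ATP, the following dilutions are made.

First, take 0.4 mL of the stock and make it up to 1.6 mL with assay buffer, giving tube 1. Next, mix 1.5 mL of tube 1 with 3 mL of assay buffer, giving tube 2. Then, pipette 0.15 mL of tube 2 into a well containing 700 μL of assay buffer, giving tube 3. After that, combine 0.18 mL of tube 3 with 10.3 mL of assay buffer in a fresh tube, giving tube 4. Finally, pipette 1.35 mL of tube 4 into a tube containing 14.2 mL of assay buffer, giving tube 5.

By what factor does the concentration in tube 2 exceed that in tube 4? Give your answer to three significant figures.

Step 1: 0.4 mL brought to 1.6 mL → factor 1.6/0.4 = 4
Step 2: 1.5 mL + 3 mL = 4.5 mL total → factor 4.5/1.5 = 3
Step 3: 0.15 mL + 700 μL = 0.85 mL total → factor 0.85/0.15 = 5.6667
Step 4: 0.18 mL + 10.3 mL = 10.48 mL total → factor 10.48/0.18 = 58.222
Dilution factor to tube 2 = 12; to tube 4 = 3959.1
[tube 2]/[tube 4] = (factor to tube 4)/(factor to tube 2) = 3959.1/12 = 330

330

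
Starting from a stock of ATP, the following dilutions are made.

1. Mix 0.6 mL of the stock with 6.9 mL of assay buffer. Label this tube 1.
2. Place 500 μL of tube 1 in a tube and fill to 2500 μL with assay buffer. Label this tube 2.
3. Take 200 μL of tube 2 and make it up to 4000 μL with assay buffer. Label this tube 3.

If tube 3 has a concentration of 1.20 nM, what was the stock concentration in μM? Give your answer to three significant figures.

1.50 μM

Step 1: 0.6 mL + 6.9 mL = 7.5 mL total → factor 7.5/0.6 = 12.5
Step 2: 500 μL brought to 2500 μL → factor 2500/500 = 5
Step 3: 200 μL brought to 4000 μL → factor 4000/200 = 20
Overall dilution factor = 12.5 × 5 × 20 = 1250
Stock = 1.20 nM × 1250 = 1500 nM = 1.50 μM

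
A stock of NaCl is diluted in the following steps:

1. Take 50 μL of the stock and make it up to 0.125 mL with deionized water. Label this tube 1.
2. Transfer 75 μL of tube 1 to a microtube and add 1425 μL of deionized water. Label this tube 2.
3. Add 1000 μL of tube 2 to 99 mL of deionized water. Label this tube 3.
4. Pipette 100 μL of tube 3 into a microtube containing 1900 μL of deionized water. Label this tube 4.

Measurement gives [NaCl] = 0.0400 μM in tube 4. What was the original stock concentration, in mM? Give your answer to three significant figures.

4.00 mM

Step 1: 50 μL brought to 0.125 mL → factor 125/50 = 2.5
Step 2: 75 μL + 1425 μL = 1500 μL total → factor 1500/75 = 20
Step 3: 1000 μL + 99 mL = 1 × 10^5 μL total → factor 1 × 10^5/1000 = 100
Step 4: 100 μL + 1900 μL = 2000 μL total → factor 2000/100 = 20
Overall dilution factor = 2.5 × 20 × 100 × 20 = 1 × 10^5
Stock = 0.0400 μM × 1 × 10^5 = 4000 μM = 4.00 mM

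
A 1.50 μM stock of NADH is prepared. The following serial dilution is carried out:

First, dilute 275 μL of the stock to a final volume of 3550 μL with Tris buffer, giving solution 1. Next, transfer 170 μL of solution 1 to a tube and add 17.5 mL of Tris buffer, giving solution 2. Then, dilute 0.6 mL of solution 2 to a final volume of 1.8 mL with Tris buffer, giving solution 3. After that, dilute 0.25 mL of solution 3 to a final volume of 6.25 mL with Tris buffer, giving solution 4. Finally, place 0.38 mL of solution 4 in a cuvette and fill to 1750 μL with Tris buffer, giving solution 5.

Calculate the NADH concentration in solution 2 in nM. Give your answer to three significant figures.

Step 1: 275 μL brought to 3550 μL → factor 3550/275 = 12.909
Step 2: 170 μL + 17.5 mL = 17670 μL total → factor 17670/170 = 103.94
Dilution factor through solution 2 = 12.909 × 103.94 = 1341.8
[solution 2] = 1.50 μM / 1341.8 = 0.001118 μM = 1.12 nM

1.12 nM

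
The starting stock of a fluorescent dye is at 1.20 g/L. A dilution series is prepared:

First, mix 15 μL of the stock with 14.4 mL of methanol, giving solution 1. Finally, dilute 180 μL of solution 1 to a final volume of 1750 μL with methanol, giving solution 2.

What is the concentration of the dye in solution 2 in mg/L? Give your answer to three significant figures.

Step 1: 15 μL + 14.4 mL = 14415 μL total → factor 14415/15 = 961
Step 2: 180 μL brought to 1750 μL → factor 1750/180 = 9.7222
Overall dilution factor = 961 × 9.7222 = 9343.1
Final = 1.20 g/L / 9343.1 = 0.0001284 g/L = 0.128 mg/L

0.128 mg/L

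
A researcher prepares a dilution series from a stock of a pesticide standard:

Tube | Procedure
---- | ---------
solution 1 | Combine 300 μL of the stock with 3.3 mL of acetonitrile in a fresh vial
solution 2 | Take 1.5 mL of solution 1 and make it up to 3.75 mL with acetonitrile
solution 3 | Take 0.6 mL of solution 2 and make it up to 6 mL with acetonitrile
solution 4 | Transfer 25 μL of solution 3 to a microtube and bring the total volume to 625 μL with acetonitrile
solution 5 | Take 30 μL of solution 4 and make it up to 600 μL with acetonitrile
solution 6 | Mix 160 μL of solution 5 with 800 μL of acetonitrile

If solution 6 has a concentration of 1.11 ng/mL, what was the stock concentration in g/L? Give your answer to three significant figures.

Step 1: 300 μL + 3.3 mL = 3600 μL total → factor 3600/300 = 12
Step 2: 1.5 mL brought to 3.75 mL → factor 3.75/1.5 = 2.5
Step 3: 0.6 mL brought to 6 mL → factor 6/0.6 = 10
Step 4: 25 μL brought to 625 μL → factor 625/25 = 25
Step 5: 30 μL brought to 600 μL → factor 600/30 = 20
Step 6: 160 μL + 800 μL = 960 μL total → factor 960/160 = 6
Overall dilution factor = 12 × 2.5 × 10 × 25 × 20 × 6 = 9 × 10^5
Stock = 1.11 ng/mL × 9 × 10^5 = 9.990 × 10^5 ng/mL = 0.999 g/L

0.999 g/L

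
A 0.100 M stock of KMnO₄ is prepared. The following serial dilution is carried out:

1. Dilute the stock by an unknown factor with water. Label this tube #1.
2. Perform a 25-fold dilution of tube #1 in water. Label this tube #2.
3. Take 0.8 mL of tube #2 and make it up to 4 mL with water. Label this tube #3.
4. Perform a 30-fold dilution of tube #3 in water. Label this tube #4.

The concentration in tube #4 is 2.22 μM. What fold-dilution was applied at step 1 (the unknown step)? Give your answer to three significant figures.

Step 1: unknown factor x
Step 2: 25-fold → factor 25
Step 3: 0.8 mL brought to 4 mL → factor 4/0.8 = 5
Step 4: 30-fold → factor 30
Product of known-step factors = 3750
Overall factor = 0.100 M / (2.22 μM) = 45045
x = 45045 / 3750 = 12.0

12.0-fold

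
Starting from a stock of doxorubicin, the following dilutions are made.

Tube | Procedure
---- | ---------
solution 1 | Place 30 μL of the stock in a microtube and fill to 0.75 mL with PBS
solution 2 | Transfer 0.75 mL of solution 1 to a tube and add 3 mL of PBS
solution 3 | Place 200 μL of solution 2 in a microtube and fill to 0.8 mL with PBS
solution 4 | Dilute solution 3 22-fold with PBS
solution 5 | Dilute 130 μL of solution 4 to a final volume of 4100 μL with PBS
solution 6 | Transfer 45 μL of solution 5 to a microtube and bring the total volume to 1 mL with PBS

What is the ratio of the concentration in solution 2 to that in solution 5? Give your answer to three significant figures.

2.78 × 10^3

Step 1: 30 μL brought to 0.75 mL → factor 750/30 = 25
Step 2: 0.75 mL + 3 mL = 3.75 mL total → factor 3.75/0.75 = 5
Step 3: 200 μL brought to 0.8 mL → factor 800/200 = 4
Step 4: 22-fold → factor 22
Step 5: 130 μL brought to 4100 μL → factor 4100/130 = 31.538
Dilution factor to solution 2 = 125; to solution 5 = 3.4692 × 10^5
[solution 2]/[solution 5] = (factor to solution 5)/(factor to solution 2) = 3.4692 × 10^5/125 = 2.78 × 10^3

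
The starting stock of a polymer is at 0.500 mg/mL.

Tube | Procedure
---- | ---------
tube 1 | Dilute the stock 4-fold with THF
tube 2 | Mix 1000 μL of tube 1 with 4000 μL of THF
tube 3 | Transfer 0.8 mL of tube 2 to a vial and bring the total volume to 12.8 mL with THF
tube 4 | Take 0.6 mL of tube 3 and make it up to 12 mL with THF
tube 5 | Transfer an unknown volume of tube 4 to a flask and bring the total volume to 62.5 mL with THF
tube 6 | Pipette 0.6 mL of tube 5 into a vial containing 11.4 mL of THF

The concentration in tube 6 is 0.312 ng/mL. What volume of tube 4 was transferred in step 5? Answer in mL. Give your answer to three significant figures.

4.99 mL

Step 1: 4-fold → factor 4
Step 2: 1000 μL + 4000 μL = 5000 μL total → factor 5000/1000 = 5
Step 3: 0.8 mL brought to 12.8 mL → factor 12.8/0.8 = 16
Step 4: 0.6 mL brought to 12 mL → factor 12/0.6 = 20
Step 5: v brought to 62.5 mL → factor = 62.5 mL/v
Step 6: 0.6 mL + 11.4 mL = 12 mL total → factor 12/0.6 = 20
Product of known-step factors = 1.28 × 10^5
Overall factor = 0.500 mg/mL / (0.312 ng/mL) = 1.6026 × 10^6
Step-5 factor = 1.6026 × 10^6 / 1.28 × 10^5 = 12.52
v = 62.5 mL / 12.52 = 4.99 mL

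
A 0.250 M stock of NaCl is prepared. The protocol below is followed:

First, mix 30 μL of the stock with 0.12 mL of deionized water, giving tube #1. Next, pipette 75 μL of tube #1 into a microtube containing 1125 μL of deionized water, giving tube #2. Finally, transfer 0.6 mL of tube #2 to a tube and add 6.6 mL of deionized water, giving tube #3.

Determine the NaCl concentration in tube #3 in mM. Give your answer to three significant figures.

Step 1: 30 μL + 0.12 mL = 150 μL total → factor 150/30 = 5
Step 2: 75 μL + 1125 μL = 1200 μL total → factor 1200/75 = 16
Step 3: 0.6 mL + 6.6 mL = 7.2 mL total → factor 7.2/0.6 = 12
Overall dilution factor = 5 × 16 × 12 = 960
Final = 0.250 M / 960 = 0.0002604 M = 0.260 mM

0.260 mM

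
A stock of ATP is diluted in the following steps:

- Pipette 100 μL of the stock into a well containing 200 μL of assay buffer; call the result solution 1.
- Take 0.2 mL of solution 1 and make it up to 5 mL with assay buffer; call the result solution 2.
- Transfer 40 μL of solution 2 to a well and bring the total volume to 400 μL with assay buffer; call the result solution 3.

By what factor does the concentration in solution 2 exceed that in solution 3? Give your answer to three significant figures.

10.0

Step 1: 100 μL + 200 μL = 300 μL total → factor 300/100 = 3
Step 2: 0.2 mL brought to 5 mL → factor 5/0.2 = 25
Step 3: 40 μL brought to 400 μL → factor 400/40 = 10
Dilution factor to solution 2 = 75; to solution 3 = 750
[solution 2]/[solution 3] = (factor to solution 3)/(factor to solution 2) = 750/75 = 10.0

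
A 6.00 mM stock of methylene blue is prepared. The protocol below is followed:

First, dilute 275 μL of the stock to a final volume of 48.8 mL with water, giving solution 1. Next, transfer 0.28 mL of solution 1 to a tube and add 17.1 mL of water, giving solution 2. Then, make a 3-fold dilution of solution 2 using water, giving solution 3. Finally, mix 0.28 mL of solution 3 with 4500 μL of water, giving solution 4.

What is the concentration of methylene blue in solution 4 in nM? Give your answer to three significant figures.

10.6 nM

Step 1: 275 μL brought to 48.8 mL → factor 48800/275 = 177.45
Step 2: 0.28 mL + 17.1 mL = 17.38 mL total → factor 17.38/0.28 = 62.071
Step 3: 3-fold → factor 3
Step 4: 0.28 mL + 4500 μL = 4.78 mL total → factor 4.78/0.28 = 17.071
Overall dilution factor = 177.45 × 62.071 × 3 × 17.071 = 5.6412 × 10^5
Final = 6.00 mM / 5.6412 × 10^5 = 1.064 × 10^-5 mM = 10.6 nM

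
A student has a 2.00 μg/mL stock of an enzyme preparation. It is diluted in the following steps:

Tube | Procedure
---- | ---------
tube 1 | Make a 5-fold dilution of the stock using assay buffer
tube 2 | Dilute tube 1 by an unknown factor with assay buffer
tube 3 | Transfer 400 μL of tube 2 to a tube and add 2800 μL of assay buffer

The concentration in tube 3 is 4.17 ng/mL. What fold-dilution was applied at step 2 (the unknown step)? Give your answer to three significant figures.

12.0-fold

Step 1: 5-fold → factor 5
Step 2: unknown factor x
Step 3: 400 μL + 2800 μL = 3200 μL total → factor 3200/400 = 8
Product of known-step factors = 40
Overall factor = 2.00 μg/mL / (4.17 ng/mL) = 479.62
x = 479.62 / 40 = 12.0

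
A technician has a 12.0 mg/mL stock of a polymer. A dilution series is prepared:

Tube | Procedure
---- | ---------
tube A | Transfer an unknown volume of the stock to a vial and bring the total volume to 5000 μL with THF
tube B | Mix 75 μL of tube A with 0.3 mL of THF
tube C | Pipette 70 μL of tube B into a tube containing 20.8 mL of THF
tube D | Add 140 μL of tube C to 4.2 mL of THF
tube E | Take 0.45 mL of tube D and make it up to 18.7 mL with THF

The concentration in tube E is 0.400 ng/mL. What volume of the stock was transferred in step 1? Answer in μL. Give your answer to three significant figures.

320 μL

Step 1: v brought to 5000 μL → factor = 5000 μL/v
Step 2: 75 μL + 0.3 mL = 375 μL total → factor 375/75 = 5
Step 3: 70 μL + 20.8 mL = 20870 μL total → factor 20870/70 = 298.14
Step 4: 140 μL + 4.2 mL = 4340 μL total → factor 4340/140 = 31
Step 5: 0.45 mL brought to 18.7 mL → factor 18.7/0.45 = 41.556
Product of known-step factors = 1.9204 × 10^6
Overall factor = 12.0 mg/mL / (0.400 ng/mL) = 3 × 10^7
Step-1 factor = 3 × 10^7 / 1.9204 × 10^6 = 15.622
v = 5000 μL / 15.622 = 320 μL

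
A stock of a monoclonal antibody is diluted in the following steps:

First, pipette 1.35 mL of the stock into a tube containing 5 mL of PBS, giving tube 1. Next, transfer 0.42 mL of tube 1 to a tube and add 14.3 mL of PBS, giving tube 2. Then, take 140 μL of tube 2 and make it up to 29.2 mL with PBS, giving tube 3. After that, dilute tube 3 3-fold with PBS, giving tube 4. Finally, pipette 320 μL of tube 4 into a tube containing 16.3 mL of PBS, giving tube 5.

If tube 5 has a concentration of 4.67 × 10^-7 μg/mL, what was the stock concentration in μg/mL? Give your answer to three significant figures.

2.50 μg/mL

Step 1: 1.35 mL + 5 mL = 6.35 mL total → factor 6.35/1.35 = 4.7037
Step 2: 0.42 mL + 14.3 mL = 14.72 mL total → factor 14.72/0.42 = 35.048
Step 3: 140 μL brought to 29.2 mL → factor 29200/140 = 208.57
Step 4: 3-fold → factor 3
Step 5: 320 μL + 16.3 mL = 16620 μL total → factor 16620/320 = 51.938
Overall dilution factor = 4.7037 × 35.048 × 208.57 × 3 × 51.938 = 5.3574 × 10^6
Stock = 4.67 × 10^-7 μg/mL × 5.3574 × 10^6 = 2.50 μg/mL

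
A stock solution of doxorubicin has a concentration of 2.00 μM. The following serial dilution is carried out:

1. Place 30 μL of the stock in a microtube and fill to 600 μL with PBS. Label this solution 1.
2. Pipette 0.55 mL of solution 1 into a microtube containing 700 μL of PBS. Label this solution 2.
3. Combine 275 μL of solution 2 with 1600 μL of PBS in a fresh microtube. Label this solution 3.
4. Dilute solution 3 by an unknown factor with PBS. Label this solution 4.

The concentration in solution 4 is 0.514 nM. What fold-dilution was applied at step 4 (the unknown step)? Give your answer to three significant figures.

12.6-fold

Step 1: 30 μL brought to 600 μL → factor 600/30 = 20
Step 2: 0.55 mL + 700 μL = 1.25 mL total → factor 1.25/0.55 = 2.2727
Step 3: 275 μL + 1600 μL = 1875 μL total → factor 1875/275 = 6.8182
Step 4: unknown factor x
Product of known-step factors = 309.92
Overall factor = 2.00 μM / (0.514 nM) = 3891.1
x = 3891.1 / 309.92 = 12.6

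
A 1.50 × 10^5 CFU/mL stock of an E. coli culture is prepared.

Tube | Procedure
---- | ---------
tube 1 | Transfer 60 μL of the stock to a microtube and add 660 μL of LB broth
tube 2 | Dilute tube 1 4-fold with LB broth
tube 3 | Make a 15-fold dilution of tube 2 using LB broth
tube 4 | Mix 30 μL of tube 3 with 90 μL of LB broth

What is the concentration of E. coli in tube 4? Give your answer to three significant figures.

52.1 CFU/mL

Step 1: 60 μL + 660 μL = 720 μL total → factor 720/60 = 12
Step 2: 4-fold → factor 4
Step 3: 15-fold → factor 15
Step 4: 30 μL + 90 μL = 120 μL total → factor 120/30 = 4
Dilution factor through tube 4 = 12 × 4 × 15 × 4 = 2880
[tube 4] = 1.50 × 10^5 CFU/mL / 2880 = 52.1 CFU/mL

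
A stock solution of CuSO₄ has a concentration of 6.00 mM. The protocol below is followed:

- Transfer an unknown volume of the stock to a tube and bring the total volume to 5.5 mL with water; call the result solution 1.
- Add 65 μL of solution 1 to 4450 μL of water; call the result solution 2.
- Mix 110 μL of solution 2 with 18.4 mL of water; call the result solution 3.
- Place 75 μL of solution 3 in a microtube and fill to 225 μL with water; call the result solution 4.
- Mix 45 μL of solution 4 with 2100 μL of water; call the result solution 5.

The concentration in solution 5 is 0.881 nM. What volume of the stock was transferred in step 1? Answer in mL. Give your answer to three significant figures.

Step 1: v brought to 5.5 mL → factor = 5.5 mL/v
Step 2: 65 μL + 4450 μL = 4515 μL total → factor 4515/65 = 69.462
Step 3: 110 μL + 18.4 mL = 18510 μL total → factor 18510/110 = 168.27
Step 4: 75 μL brought to 225 μL → factor 225/75 = 3
Step 5: 45 μL + 2100 μL = 2145 μL total → factor 2145/45 = 47.667
Product of known-step factors = 1.6715 × 10^6
Overall factor = 6.00 mM / (0.881 nM) = 6.8104 × 10^6
Step-1 factor = 6.8104 × 10^6 / 1.6715 × 10^6 = 4.0746
v = 5.5 mL / 4.0746 = 1.35 mL

1.35 mL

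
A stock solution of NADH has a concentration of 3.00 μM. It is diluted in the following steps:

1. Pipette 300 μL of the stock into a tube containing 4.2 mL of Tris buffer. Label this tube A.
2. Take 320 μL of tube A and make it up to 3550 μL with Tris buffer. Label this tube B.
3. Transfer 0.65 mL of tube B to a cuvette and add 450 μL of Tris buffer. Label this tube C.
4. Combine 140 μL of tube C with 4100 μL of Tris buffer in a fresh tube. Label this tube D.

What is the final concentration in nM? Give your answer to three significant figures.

Step 1: 300 μL + 4.2 mL = 4500 μL total → factor 4500/300 = 15
Step 2: 320 μL brought to 3550 μL → factor 3550/320 = 11.094
Step 3: 0.65 mL + 450 μL = 1.1 mL total → factor 1.1/0.65 = 1.6923
Step 4: 140 μL + 4100 μL = 4240 μL total → factor 4240/140 = 30.286
Overall dilution factor = 15 × 11.094 × 1.6923 × 30.286 = 8528.8
Final = 3.00 μM / 8528.8 = 0.0003518 μM = 0.352 nM

0.352 nM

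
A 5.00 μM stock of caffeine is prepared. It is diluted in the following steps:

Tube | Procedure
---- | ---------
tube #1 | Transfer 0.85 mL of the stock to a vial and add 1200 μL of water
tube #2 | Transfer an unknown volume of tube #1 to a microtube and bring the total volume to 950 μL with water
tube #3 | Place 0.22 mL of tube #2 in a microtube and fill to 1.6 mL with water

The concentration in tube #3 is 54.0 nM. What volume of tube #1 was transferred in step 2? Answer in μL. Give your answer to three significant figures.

180 μL

Step 1: 0.85 mL + 1200 μL = 2.05 mL total → factor 2.05/0.85 = 2.4118
Step 2: v brought to 950 μL → factor = 950 μL/v
Step 3: 0.22 mL brought to 1.6 mL → factor 1.6/0.22 = 7.2727
Product of known-step factors = 17.54
Overall factor = 5.00 μM / (54.0 nM) = 92.593
Step-2 factor = 92.593 / 17.54 = 5.2789
v = 950 μL / 5.2789 = 180 μL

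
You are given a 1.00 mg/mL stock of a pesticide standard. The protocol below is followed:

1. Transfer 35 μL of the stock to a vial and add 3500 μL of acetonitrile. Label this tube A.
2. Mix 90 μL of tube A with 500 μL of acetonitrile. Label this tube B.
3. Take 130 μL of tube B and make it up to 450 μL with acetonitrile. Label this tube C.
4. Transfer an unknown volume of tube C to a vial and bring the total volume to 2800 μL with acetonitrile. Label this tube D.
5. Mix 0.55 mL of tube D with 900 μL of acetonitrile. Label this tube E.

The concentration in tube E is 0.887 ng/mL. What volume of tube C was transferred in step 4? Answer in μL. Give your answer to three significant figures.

Step 1: 35 μL + 3500 μL = 3535 μL total → factor 3535/35 = 101
Step 2: 90 μL + 500 μL = 590 μL total → factor 590/90 = 6.5556
Step 3: 130 μL brought to 450 μL → factor 450/130 = 3.4615
Step 4: v brought to 2800 μL → factor = 2800 μL/v
Step 5: 0.55 mL + 900 μL = 1.45 mL total → factor 1.45/0.55 = 2.6364
Product of known-step factors = 6042.3
Overall factor = 1.00 mg/mL / (0.887 ng/mL) = 1.1274 × 10^6
Step-4 factor = 1.1274 × 10^6 / 6042.3 = 186.58
v = 2800 μL / 186.58 = 15.0 μL

15.0 μL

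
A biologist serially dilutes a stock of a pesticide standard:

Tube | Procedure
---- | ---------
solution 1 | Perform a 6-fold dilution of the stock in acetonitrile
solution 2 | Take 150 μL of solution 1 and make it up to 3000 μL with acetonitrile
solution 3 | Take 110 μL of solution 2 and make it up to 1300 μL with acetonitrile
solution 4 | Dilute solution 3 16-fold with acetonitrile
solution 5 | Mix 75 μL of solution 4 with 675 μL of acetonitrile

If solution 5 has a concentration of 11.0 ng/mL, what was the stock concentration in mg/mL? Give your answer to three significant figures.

Step 1: 6-fold → factor 6
Step 2: 150 μL brought to 3000 μL → factor 3000/150 = 20
Step 3: 110 μL brought to 1300 μL → factor 1300/110 = 11.818
Step 4: 16-fold → factor 16
Step 5: 75 μL + 675 μL = 750 μL total → factor 750/75 = 10
Overall dilution factor = 6 × 20 × 11.818 × 16 × 10 = 2.2691 × 10^5
Stock = 11.0 ng/mL × 2.2691 × 10^5 = 2.496 × 10^6 ng/mL = 2.50 mg/mL

2.50 mg/mL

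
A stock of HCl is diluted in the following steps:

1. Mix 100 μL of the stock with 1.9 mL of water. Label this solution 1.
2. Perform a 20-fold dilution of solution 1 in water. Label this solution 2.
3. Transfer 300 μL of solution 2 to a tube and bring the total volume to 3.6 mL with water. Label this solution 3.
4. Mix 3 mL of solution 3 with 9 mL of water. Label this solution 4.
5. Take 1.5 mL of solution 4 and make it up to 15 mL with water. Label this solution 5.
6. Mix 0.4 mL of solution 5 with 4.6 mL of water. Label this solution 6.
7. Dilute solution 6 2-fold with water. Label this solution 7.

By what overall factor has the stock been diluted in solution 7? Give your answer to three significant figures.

Step 1: 100 μL + 1.9 mL = 2000 μL total → factor 2000/100 = 20
Step 2: 20-fold → factor 20
Step 3: 300 μL brought to 3.6 mL → factor 3600/300 = 12
Step 4: 3 mL + 9 mL = 12 mL total → factor 12/3 = 4
Step 5: 1.5 mL brought to 15 mL → factor 15/1.5 = 10
Step 6: 0.4 mL + 4.6 mL = 5 mL total → factor 5/0.4 = 12.5
Step 7: 2-fold → factor 2
Overall dilution factor = 20 × 20 × 12 × 4 × 10 × 12.5 × 2 = 4.8 × 10^6

4.80 × 10^6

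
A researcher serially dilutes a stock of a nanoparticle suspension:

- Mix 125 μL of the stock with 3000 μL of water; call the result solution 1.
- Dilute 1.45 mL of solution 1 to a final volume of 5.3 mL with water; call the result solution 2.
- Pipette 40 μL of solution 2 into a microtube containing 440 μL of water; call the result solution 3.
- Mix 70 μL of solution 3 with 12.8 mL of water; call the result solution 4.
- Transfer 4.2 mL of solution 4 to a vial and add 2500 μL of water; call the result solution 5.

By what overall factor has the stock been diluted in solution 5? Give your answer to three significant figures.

Step 1: 125 μL + 3000 μL = 3125 μL total → factor 3125/125 = 25
Step 2: 1.45 mL brought to 5.3 mL → factor 5.3/1.45 = 3.6552
Step 3: 40 μL + 440 μL = 480 μL total → factor 480/40 = 12
Step 4: 70 μL + 12.8 mL = 12870 μL total → factor 12870/70 = 183.86
Step 5: 4.2 mL + 2500 μL = 6.7 mL total → factor 6.7/4.2 = 1.5952
Overall dilution factor = 25 × 3.6552 × 12 × 183.86 × 1.5952 = 3.2161 × 10^5

3.22 × 10^5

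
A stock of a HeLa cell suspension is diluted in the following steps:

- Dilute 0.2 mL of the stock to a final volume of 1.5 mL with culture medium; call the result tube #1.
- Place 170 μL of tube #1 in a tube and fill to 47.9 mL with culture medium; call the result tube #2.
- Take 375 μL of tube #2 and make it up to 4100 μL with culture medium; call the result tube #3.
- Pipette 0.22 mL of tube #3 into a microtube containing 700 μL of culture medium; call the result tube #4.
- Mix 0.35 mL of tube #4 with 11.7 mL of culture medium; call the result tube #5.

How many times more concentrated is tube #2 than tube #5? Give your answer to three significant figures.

1.57 × 10^3

Step 1: 0.2 mL brought to 1.5 mL → factor 1.5/0.2 = 7.5
Step 2: 170 μL brought to 47.9 mL → factor 47900/170 = 281.76
Step 3: 375 μL brought to 4100 μL → factor 4100/375 = 10.933
Step 4: 0.22 mL + 700 μL = 0.92 mL total → factor 0.92/0.22 = 4.1818
Step 5: 0.35 mL + 11.7 mL = 12.05 mL total → factor 12.05/0.35 = 34.429
Dilution factor to tube #2 = 2113.2; to tube #5 = 3.3265 × 10^6
[tube #2]/[tube #5] = (factor to tube #5)/(factor to tube #2) = 3.3265 × 10^6/2113.2 = 1.57 × 10^3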